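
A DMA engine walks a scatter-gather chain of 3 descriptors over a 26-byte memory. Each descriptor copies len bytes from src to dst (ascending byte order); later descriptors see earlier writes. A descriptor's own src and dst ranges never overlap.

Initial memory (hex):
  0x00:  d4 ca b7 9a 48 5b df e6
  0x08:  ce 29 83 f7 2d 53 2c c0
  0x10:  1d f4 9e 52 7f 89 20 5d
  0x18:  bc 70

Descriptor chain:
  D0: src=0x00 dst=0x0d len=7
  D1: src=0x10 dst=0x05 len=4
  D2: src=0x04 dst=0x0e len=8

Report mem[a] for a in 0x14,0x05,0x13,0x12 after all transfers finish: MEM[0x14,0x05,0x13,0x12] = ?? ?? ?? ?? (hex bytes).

  after D0: wrote 7B at 0x0d = d4cab79a485bdf
  after D1: wrote 4B at 0x05 = 9a485bdf
  after D2: wrote 8B at 0x0e = 489a485bdf2983f7
query mem[0x14]=0x83, mem[0x05]=0x9a, mem[0x13]=0x29, mem[0x12]=0xdf

MEM[0x14,0x05,0x13,0x12] = 83 9a 29 df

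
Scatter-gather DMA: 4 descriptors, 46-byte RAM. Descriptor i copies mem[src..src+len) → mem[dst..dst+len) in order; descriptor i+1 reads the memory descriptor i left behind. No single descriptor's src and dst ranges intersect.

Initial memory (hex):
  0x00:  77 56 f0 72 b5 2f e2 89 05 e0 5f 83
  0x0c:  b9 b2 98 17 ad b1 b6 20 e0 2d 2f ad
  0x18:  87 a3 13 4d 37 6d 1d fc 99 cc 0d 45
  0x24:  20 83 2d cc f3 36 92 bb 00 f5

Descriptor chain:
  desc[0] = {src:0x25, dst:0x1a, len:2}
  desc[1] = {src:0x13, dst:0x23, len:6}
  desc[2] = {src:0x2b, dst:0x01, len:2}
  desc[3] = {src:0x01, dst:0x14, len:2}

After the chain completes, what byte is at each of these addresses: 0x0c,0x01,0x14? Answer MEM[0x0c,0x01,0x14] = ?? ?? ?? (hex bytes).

  after D0: wrote 2B at 0x1a = 832d
  after D1: wrote 6B at 0x23 = 20e02d2fad87
  after D2: wrote 2B at 0x01 = bb00
  after D3: wrote 2B at 0x14 = bb00
query mem[0x0c]=0xb9, mem[0x01]=0xbb, mem[0x14]=0xbb

MEM[0x0c,0x01,0x14] = b9 bb bb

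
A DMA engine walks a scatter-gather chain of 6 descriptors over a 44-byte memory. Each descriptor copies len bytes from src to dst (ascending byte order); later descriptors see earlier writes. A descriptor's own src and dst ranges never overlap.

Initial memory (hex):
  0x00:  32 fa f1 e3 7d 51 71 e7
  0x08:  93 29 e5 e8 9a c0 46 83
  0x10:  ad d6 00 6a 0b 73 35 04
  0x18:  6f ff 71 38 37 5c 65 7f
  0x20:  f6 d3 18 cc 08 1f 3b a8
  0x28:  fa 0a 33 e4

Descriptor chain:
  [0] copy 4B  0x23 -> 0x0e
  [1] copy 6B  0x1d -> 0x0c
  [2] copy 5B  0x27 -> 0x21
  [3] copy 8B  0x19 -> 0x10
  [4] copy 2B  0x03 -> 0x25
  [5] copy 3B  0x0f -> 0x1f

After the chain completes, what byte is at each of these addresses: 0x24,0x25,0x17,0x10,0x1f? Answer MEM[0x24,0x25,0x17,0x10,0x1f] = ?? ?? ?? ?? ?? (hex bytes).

MEM[0x24,0x25,0x17,0x10,0x1f] = 33 e3 f6 ff f6

  after D0: wrote 4B at 0x0e = cc081f3b
  after D1: wrote 6B at 0x0c = 5c657ff6d318
  after D2: wrote 5B at 0x21 = a8fa0a33e4
  after D3: wrote 8B at 0x10 = ff7138375c657ff6
  after D4: wrote 2B at 0x25 = e37d
  after D5: wrote 3B at 0x1f = f6ff71
query mem[0x24]=0x33, mem[0x25]=0xe3, mem[0x17]=0xf6, mem[0x10]=0xff, mem[0x1f]=0xf6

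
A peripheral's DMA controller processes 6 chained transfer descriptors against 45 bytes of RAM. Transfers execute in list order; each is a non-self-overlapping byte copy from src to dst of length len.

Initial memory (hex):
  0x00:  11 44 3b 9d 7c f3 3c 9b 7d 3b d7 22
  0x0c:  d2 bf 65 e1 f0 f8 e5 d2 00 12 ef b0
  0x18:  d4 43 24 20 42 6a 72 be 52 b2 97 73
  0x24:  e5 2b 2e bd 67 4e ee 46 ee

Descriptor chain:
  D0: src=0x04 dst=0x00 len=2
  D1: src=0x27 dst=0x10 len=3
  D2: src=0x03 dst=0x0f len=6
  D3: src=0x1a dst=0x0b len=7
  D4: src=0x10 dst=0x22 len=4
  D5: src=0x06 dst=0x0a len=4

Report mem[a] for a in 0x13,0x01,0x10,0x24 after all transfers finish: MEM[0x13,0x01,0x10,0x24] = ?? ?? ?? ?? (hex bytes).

  after D0: wrote 2B at 0x00 = 7cf3
  after D1: wrote 3B at 0x10 = bd674e
  after D2: wrote 6B at 0x0f = 9d7cf33c9b7d
  after D3: wrote 7B at 0x0b = 2420426a72be52
  after D4: wrote 4B at 0x22 = be523c9b
  after D5: wrote 4B at 0x0a = 3c9b7d3b
query mem[0x13]=0x9b, mem[0x01]=0xf3, mem[0x10]=0xbe, mem[0x24]=0x3c

MEM[0x13,0x01,0x10,0x24] = 9b f3 be 3c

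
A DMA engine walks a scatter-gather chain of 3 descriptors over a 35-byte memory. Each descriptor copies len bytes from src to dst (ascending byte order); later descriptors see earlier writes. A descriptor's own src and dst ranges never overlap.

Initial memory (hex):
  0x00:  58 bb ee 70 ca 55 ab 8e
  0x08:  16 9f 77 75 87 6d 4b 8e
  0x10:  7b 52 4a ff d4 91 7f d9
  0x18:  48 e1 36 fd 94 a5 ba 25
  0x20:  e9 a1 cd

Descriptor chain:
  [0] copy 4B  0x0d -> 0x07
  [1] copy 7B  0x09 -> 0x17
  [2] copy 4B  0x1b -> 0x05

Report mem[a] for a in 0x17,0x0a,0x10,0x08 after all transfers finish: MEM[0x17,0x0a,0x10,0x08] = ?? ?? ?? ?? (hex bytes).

MEM[0x17,0x0a,0x10,0x08] = 8e 7b 7b ba

#0 dst[0x07+4] := {0x6d,0x4b,0x8e,0x7b}
#1 dst[0x17+7] := {0x8e,0x7b,0x75,0x87,0x6d,0x4b,0x8e}
#2 dst[0x05+4] := {0x6d,0x4b,0x8e,0xba}
query mem[0x17]=0x8e, mem[0x0a]=0x7b, mem[0x10]=0x7b, mem[0x08]=0xba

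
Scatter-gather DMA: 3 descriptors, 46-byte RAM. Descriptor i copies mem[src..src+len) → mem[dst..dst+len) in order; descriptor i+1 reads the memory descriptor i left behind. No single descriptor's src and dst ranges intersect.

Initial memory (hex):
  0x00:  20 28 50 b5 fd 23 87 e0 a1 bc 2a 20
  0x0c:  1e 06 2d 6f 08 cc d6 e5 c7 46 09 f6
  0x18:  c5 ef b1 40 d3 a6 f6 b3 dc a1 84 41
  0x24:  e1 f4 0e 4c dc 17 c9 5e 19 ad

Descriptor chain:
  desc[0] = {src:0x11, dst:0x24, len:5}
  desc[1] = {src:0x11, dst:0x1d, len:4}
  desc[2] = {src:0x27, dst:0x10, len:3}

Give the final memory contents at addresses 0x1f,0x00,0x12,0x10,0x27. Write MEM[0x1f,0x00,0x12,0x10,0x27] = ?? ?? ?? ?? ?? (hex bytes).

#0 dst[0x24+5] := {0xcc,0xd6,0xe5,0xc7,0x46}
#1 dst[0x1d+4] := {0xcc,0xd6,0xe5,0xc7}
#2 dst[0x10+3] := {0xc7,0x46,0x17}
query mem[0x1f]=0xe5, mem[0x00]=0x20, mem[0x12]=0x17, mem[0x10]=0xc7, mem[0x27]=0xc7

MEM[0x1f,0x00,0x12,0x10,0x27] = e5 20 17 c7 c7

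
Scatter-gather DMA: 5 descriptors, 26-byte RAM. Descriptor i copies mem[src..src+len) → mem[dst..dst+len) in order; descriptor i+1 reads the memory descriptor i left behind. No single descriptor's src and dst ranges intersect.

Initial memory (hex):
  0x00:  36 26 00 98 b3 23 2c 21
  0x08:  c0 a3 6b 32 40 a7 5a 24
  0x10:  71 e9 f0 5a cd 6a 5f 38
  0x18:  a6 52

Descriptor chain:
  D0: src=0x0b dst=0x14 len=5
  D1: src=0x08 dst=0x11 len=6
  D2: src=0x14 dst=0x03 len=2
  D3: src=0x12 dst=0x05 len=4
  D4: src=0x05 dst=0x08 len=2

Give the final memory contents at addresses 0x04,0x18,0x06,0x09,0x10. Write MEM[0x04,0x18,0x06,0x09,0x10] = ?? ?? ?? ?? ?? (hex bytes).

[0] 0x0b->0x14 len=5 : 32 40 a7 5a 24
[1] 0x08->0x11 len=6 : c0 a3 6b 32 40 a7
[2] 0x14->0x03 len=2 : 32 40
[3] 0x12->0x05 len=4 : a3 6b 32 40
[4] 0x05->0x08 len=2 : a3 6b
query mem[0x04]=0x40, mem[0x18]=0x24, mem[0x06]=0x6b, mem[0x09]=0x6b, mem[0x10]=0x71

MEM[0x04,0x18,0x06,0x09,0x10] = 40 24 6b 6b 71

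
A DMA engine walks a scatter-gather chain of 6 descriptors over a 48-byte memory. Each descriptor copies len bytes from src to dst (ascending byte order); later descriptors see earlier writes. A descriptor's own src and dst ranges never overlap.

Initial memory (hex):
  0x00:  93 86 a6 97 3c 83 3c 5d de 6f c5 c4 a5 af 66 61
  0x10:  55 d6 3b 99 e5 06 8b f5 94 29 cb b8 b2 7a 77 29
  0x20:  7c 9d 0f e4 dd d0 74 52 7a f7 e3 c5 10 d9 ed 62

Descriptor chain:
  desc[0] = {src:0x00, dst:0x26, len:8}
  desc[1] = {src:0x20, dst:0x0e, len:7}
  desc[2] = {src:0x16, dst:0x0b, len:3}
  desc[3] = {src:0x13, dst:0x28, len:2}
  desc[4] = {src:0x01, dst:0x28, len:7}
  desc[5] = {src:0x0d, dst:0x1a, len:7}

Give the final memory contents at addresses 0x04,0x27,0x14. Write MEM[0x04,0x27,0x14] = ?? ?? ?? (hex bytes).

MEM[0x04,0x27,0x14] = 3c 86 93

[0] 0x00->0x26 len=8 : 93 86 a6 97 3c 83 3c 5d
[1] 0x20->0x0e len=7 : 7c 9d 0f e4 dd d0 93
[2] 0x16->0x0b len=3 : 8b f5 94
[3] 0x13->0x28 len=2 : d0 93
[4] 0x01->0x28 len=7 : 86 a6 97 3c 83 3c 5d
[5] 0x0d->0x1a len=7 : 94 7c 9d 0f e4 dd d0
query mem[0x04]=0x3c, mem[0x27]=0x86, mem[0x14]=0x93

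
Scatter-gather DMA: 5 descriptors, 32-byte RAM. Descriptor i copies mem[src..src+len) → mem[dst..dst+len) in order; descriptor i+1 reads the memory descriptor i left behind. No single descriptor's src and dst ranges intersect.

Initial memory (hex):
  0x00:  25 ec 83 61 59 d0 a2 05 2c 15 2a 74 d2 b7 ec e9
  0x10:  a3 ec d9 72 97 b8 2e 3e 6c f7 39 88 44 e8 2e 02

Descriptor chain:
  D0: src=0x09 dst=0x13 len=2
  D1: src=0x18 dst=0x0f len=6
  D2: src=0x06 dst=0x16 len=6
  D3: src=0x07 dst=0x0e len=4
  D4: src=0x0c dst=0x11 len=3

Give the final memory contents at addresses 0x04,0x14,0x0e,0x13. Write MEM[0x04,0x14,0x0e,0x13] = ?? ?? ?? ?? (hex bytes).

MEM[0x04,0x14,0x0e,0x13] = 59 e8 05 05

  after D0: wrote 2B at 0x13 = 152a
  after D1: wrote 6B at 0x0f = 6cf7398844e8
  after D2: wrote 6B at 0x16 = a2052c152a74
  after D3: wrote 4B at 0x0e = 052c152a
  after D4: wrote 3B at 0x11 = d2b705
query mem[0x04]=0x59, mem[0x14]=0xe8, mem[0x0e]=0x05, mem[0x13]=0x05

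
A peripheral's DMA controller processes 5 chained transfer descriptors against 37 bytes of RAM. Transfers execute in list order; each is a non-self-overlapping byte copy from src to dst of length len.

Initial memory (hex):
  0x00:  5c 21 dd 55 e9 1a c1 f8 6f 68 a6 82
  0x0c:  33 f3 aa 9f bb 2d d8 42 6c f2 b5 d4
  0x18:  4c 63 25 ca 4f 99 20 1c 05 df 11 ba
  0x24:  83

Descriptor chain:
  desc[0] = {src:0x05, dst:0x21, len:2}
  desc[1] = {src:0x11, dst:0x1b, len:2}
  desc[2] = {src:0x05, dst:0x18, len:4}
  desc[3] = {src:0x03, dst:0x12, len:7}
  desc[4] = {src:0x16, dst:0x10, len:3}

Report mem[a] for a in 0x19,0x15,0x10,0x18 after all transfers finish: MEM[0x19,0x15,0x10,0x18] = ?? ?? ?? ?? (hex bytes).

#0 dst[0x21+2] := {0x1a,0xc1}
#1 dst[0x1b+2] := {0x2d,0xd8}
#2 dst[0x18+4] := {0x1a,0xc1,0xf8,0x6f}
#3 dst[0x12+7] := {0x55,0xe9,0x1a,0xc1,0xf8,0x6f,0x68}
#4 dst[0x10+3] := {0xf8,0x6f,0x68}
query mem[0x19]=0xc1, mem[0x15]=0xc1, mem[0x10]=0xf8, mem[0x18]=0x68

MEM[0x19,0x15,0x10,0x18] = c1 c1 f8 68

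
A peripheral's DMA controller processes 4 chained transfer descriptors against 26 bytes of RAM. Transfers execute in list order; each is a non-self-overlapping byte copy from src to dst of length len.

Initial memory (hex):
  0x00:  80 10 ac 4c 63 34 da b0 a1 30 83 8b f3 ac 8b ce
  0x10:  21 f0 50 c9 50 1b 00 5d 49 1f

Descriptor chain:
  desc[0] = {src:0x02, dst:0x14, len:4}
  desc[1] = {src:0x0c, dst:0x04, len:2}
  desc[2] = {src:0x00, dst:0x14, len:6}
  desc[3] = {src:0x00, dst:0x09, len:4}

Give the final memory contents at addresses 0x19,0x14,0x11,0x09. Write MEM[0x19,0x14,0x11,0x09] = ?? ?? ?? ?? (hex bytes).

D0: mem[0x14..0x17] <- [ac 4c 63 34]
D1: mem[0x04..0x05] <- [f3 ac]
D2: mem[0x14..0x19] <- [80 10 ac 4c f3 ac]
D3: mem[0x09..0x0c] <- [80 10 ac 4c]
query mem[0x19]=0xac, mem[0x14]=0x80, mem[0x11]=0xf0, mem[0x09]=0x80

MEM[0x19,0x14,0x11,0x09] = ac 80 f0 80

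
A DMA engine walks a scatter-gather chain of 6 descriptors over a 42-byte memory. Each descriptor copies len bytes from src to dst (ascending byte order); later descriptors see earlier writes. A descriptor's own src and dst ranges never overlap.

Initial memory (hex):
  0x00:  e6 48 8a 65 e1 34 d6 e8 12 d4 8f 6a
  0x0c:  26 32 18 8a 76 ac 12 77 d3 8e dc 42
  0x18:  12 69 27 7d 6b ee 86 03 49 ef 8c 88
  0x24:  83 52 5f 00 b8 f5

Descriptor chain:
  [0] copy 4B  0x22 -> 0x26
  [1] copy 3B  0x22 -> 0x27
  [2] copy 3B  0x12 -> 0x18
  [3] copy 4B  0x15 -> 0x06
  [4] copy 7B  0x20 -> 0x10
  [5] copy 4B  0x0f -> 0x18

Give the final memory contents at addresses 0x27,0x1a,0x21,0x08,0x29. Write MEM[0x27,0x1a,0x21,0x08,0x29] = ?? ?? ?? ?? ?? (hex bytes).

MEM[0x27,0x1a,0x21,0x08,0x29] = 8c ef ef 42 83

  after D0: wrote 4B at 0x26 = 8c888352
  after D1: wrote 3B at 0x27 = 8c8883
  after D2: wrote 3B at 0x18 = 1277d3
  after D3: wrote 4B at 0x06 = 8edc4212
  after D4: wrote 7B at 0x10 = 49ef8c8883528c
  after D5: wrote 4B at 0x18 = 8a49ef8c
query mem[0x27]=0x8c, mem[0x1a]=0xef, mem[0x21]=0xef, mem[0x08]=0x42, mem[0x29]=0x83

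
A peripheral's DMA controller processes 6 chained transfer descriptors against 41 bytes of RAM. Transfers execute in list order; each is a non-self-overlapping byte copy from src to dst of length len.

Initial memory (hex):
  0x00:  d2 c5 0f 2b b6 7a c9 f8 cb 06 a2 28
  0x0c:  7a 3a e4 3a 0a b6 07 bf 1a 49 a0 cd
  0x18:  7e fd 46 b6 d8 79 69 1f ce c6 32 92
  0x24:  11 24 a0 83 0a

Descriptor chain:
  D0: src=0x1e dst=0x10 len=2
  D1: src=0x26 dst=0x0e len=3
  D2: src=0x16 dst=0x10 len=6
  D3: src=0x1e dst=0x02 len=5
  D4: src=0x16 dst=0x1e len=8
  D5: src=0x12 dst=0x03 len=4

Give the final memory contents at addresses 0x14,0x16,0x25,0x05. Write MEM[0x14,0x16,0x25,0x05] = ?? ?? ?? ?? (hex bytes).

MEM[0x14,0x16,0x25,0x05] = 46 a0 79 46

  after D0: wrote 2B at 0x10 = 691f
  after D1: wrote 3B at 0x0e = a0830a
  after D2: wrote 6B at 0x10 = a0cd7efd46b6
  after D3: wrote 5B at 0x02 = 691fcec632
  after D4: wrote 8B at 0x1e = a0cd7efd46b6d879
  after D5: wrote 4B at 0x03 = 7efd46b6
query mem[0x14]=0x46, mem[0x16]=0xa0, mem[0x25]=0x79, mem[0x05]=0x46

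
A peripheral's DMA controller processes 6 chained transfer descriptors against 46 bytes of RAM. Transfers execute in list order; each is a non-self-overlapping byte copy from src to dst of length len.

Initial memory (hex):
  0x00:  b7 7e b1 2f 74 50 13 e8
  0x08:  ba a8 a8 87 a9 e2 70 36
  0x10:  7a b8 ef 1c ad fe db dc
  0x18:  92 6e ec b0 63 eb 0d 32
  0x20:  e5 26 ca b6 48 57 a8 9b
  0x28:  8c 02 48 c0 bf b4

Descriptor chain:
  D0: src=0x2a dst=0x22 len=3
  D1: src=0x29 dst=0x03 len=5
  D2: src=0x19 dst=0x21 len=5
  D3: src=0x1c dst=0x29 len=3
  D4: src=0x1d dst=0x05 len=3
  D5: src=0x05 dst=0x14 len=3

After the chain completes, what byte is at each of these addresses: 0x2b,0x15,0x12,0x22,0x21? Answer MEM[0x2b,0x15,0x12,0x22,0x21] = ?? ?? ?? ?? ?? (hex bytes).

MEM[0x2b,0x15,0x12,0x22,0x21] = 0d 0d ef ec 6e

[0] 0x2a->0x22 len=3 : 48 c0 bf
[1] 0x29->0x03 len=5 : 02 48 c0 bf b4
[2] 0x19->0x21 len=5 : 6e ec b0 63 eb
[3] 0x1c->0x29 len=3 : 63 eb 0d
[4] 0x1d->0x05 len=3 : eb 0d 32
[5] 0x05->0x14 len=3 : eb 0d 32
query mem[0x2b]=0x0d, mem[0x15]=0x0d, mem[0x12]=0xef, mem[0x22]=0xec, mem[0x21]=0x6e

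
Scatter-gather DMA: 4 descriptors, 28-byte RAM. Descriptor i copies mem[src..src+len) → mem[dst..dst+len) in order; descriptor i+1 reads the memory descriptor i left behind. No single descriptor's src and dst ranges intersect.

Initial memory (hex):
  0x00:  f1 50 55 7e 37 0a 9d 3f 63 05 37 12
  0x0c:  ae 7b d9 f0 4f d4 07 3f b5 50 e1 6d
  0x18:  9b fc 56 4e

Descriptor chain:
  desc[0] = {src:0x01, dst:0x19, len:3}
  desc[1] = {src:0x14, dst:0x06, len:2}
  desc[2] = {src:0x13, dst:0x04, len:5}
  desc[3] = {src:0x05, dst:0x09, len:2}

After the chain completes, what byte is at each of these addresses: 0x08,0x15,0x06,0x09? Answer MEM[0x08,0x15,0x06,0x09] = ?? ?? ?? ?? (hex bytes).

  after D0: wrote 3B at 0x19 = 50557e
  after D1: wrote 2B at 0x06 = b550
  after D2: wrote 5B at 0x04 = 3fb550e16d
  after D3: wrote 2B at 0x09 = b550
query mem[0x08]=0x6d, mem[0x15]=0x50, mem[0x06]=0x50, mem[0x09]=0xb5

MEM[0x08,0x15,0x06,0x09] = 6d 50 50 b5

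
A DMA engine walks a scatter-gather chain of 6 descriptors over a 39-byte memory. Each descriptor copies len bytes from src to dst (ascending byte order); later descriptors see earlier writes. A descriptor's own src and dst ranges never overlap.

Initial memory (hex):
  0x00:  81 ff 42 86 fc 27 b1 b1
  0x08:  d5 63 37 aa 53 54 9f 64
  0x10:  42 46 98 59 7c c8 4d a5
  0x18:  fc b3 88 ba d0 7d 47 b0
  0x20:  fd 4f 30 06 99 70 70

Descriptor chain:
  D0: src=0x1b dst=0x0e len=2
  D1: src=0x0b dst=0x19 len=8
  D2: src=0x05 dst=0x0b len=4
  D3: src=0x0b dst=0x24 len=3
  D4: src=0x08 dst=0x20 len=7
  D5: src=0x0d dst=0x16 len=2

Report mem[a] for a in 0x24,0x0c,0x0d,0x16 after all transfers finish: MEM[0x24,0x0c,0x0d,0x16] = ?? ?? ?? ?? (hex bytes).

MEM[0x24,0x0c,0x0d,0x16] = b1 b1 b1 b1

  after D0: wrote 2B at 0x0e = bad0
  after D1: wrote 8B at 0x19 = aa5354bad0424698
  after D2: wrote 4B at 0x0b = 27b1b1d5
  after D3: wrote 3B at 0x24 = 27b1b1
  after D4: wrote 7B at 0x20 = d5633727b1b1d5
  after D5: wrote 2B at 0x16 = b1d5
query mem[0x24]=0xb1, mem[0x0c]=0xb1, mem[0x0d]=0xb1, mem[0x16]=0xb1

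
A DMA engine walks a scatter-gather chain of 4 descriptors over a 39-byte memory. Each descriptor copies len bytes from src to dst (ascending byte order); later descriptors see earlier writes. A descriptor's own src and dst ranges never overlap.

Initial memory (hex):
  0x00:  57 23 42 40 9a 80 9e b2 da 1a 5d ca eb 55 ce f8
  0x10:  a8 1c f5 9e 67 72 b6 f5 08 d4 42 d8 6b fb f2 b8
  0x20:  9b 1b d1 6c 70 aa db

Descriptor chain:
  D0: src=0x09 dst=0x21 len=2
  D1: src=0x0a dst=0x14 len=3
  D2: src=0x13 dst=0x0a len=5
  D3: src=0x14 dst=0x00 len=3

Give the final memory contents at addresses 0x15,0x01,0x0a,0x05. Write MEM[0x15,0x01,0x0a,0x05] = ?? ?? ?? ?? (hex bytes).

D0: mem[0x21..0x22] <- [1a 5d]
D1: mem[0x14..0x16] <- [5d ca eb]
D2: mem[0x0a..0x0e] <- [9e 5d ca eb f5]
D3: mem[0x00..0x02] <- [5d ca eb]
query mem[0x15]=0xca, mem[0x01]=0xca, mem[0x0a]=0x9e, mem[0x05]=0x80

MEM[0x15,0x01,0x0a,0x05] = ca ca 9e 80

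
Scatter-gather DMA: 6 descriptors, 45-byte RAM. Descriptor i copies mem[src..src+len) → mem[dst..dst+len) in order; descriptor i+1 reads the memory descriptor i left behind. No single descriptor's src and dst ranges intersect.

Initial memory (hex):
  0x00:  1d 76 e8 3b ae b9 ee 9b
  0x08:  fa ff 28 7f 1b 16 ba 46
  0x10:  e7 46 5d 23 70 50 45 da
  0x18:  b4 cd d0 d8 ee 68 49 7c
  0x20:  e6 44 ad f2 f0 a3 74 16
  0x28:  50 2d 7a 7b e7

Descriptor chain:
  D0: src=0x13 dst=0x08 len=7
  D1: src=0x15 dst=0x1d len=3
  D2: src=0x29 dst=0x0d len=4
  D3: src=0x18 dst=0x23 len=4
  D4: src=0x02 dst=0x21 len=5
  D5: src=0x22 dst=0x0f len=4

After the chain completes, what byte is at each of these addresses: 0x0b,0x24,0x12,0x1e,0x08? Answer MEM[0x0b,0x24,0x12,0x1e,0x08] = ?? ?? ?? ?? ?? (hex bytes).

MEM[0x0b,0x24,0x12,0x1e,0x08] = 45 b9 ee 45 23

#0 dst[0x08+7] := {0x23,0x70,0x50,0x45,0xda,0xb4,0xcd}
#1 dst[0x1d+3] := {0x50,0x45,0xda}
#2 dst[0x0d+4] := {0x2d,0x7a,0x7b,0xe7}
#3 dst[0x23+4] := {0xb4,0xcd,0xd0,0xd8}
#4 dst[0x21+5] := {0xe8,0x3b,0xae,0xb9,0xee}
#5 dst[0x0f+4] := {0x3b,0xae,0xb9,0xee}
query mem[0x0b]=0x45, mem[0x24]=0xb9, mem[0x12]=0xee, mem[0x1e]=0x45, mem[0x08]=0x23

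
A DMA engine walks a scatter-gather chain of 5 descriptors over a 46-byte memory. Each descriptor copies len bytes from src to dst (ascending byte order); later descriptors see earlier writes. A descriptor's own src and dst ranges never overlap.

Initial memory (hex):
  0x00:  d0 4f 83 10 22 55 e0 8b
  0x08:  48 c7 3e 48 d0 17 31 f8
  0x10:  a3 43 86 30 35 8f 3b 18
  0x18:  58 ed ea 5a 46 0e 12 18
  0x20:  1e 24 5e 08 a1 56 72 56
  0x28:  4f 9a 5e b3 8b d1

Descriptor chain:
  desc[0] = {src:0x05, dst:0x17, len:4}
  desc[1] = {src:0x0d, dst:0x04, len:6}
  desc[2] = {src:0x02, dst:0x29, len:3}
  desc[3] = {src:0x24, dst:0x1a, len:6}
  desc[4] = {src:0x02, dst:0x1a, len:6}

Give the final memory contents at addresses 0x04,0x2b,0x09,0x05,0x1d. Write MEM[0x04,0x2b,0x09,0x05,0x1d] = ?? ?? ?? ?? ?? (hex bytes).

[0] 0x05->0x17 len=4 : 55 e0 8b 48
[1] 0x0d->0x04 len=6 : 17 31 f8 a3 43 86
[2] 0x02->0x29 len=3 : 83 10 17
[3] 0x24->0x1a len=6 : a1 56 72 56 4f 83
[4] 0x02->0x1a len=6 : 83 10 17 31 f8 a3
query mem[0x04]=0x17, mem[0x2b]=0x17, mem[0x09]=0x86, mem[0x05]=0x31, mem[0x1d]=0x31

MEM[0x04,0x2b,0x09,0x05,0x1d] = 17 17 86 31 31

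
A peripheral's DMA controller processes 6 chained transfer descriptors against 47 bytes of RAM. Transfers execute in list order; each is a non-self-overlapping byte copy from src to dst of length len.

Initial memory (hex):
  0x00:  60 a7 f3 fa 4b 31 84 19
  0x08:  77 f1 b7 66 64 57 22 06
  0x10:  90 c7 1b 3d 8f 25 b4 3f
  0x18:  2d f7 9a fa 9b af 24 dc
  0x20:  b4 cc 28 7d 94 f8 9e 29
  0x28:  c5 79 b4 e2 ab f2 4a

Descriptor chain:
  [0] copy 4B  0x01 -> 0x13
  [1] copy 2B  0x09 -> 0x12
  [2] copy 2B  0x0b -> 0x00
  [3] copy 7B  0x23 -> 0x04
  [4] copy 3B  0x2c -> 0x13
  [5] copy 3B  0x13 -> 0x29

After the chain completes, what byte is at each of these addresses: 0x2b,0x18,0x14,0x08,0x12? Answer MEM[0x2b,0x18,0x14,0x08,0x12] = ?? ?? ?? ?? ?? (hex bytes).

D0: mem[0x13..0x16] <- [a7 f3 fa 4b]
D1: mem[0x12..0x13] <- [f1 b7]
D2: mem[0x00..0x01] <- [66 64]
D3: mem[0x04..0x0a] <- [7d 94 f8 9e 29 c5 79]
D4: mem[0x13..0x15] <- [ab f2 4a]
D5: mem[0x29..0x2b] <- [ab f2 4a]
query mem[0x2b]=0x4a, mem[0x18]=0x2d, mem[0x14]=0xf2, mem[0x08]=0x29, mem[0x12]=0xf1

MEM[0x2b,0x18,0x14,0x08,0x12] = 4a 2d f2 29 f1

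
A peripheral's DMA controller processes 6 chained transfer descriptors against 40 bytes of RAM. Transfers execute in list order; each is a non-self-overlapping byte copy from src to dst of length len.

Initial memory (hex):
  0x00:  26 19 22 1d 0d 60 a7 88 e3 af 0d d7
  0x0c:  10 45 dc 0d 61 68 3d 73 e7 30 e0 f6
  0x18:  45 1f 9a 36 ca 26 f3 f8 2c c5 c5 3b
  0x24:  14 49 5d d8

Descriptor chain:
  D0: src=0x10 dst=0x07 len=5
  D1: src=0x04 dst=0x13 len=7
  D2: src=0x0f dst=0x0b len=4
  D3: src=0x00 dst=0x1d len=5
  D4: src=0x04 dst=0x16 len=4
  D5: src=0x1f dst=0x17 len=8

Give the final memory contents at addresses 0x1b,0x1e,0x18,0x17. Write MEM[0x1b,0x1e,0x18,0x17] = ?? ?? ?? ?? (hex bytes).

D0: mem[0x07..0x0b] <- [61 68 3d 73 e7]
D1: mem[0x13..0x19] <- [0d 60 a7 61 68 3d 73]
D2: mem[0x0b..0x0e] <- [0d 61 68 3d]
D3: mem[0x1d..0x21] <- [26 19 22 1d 0d]
D4: mem[0x16..0x19] <- [0d 60 a7 61]
D5: mem[0x17..0x1e] <- [22 1d 0d c5 3b 14 49 5d]
query mem[0x1b]=0x3b, mem[0x1e]=0x5d, mem[0x18]=0x1d, mem[0x17]=0x22

MEM[0x1b,0x1e,0x18,0x17] = 3b 5d 1d 22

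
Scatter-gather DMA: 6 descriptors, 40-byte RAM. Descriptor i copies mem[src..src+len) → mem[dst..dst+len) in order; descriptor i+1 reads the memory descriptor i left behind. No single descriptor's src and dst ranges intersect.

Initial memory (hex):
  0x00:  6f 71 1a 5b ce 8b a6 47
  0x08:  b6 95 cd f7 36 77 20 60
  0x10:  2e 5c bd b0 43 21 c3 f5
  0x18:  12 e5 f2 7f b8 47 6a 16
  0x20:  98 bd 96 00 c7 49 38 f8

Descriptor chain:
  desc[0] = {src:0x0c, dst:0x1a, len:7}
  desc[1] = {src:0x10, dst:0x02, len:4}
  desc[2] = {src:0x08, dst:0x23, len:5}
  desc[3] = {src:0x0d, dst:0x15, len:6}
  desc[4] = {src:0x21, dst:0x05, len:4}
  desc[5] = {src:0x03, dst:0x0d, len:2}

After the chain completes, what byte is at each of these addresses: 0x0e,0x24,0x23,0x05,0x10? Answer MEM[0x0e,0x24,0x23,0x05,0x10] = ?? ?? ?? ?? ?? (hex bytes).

MEM[0x0e,0x24,0x23,0x05,0x10] = bd 95 b6 bd 2e

D0: mem[0x1a..0x20] <- [36 77 20 60 2e 5c bd]
D1: mem[0x02..0x05] <- [2e 5c bd b0]
D2: mem[0x23..0x27] <- [b6 95 cd f7 36]
D3: mem[0x15..0x1a] <- [77 20 60 2e 5c bd]
D4: mem[0x05..0x08] <- [bd 96 b6 95]
D5: mem[0x0d..0x0e] <- [5c bd]
query mem[0x0e]=0xbd, mem[0x24]=0x95, mem[0x23]=0xb6, mem[0x05]=0xbd, mem[0x10]=0x2e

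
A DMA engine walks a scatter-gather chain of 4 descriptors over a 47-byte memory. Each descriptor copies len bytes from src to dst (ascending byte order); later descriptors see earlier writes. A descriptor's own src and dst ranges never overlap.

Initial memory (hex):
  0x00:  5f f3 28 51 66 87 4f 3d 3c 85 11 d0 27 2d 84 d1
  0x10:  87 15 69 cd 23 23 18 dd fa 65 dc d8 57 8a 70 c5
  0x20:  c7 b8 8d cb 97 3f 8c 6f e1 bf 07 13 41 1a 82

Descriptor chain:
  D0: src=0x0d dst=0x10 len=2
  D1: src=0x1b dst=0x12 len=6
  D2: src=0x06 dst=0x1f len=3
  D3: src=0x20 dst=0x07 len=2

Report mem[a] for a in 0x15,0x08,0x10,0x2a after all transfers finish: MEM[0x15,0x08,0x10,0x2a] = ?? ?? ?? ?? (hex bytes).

#0 dst[0x10+2] := {0x2d,0x84}
#1 dst[0x12+6] := {0xd8,0x57,0x8a,0x70,0xc5,0xc7}
#2 dst[0x1f+3] := {0x4f,0x3d,0x3c}
#3 dst[0x07+2] := {0x3d,0x3c}
query mem[0x15]=0x70, mem[0x08]=0x3c, mem[0x10]=0x2d, mem[0x2a]=0x07

MEM[0x15,0x08,0x10,0x2a] = 70 3c 2d 07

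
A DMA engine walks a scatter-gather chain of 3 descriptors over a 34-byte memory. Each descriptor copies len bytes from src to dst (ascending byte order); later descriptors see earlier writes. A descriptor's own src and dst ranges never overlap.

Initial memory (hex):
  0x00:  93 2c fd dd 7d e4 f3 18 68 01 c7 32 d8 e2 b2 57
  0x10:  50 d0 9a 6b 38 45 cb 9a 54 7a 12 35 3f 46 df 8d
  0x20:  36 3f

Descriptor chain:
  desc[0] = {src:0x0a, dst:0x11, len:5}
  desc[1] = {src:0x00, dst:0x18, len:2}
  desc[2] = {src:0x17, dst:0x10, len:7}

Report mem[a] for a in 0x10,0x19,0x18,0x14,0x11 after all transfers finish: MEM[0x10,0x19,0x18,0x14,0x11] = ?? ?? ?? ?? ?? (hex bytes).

MEM[0x10,0x19,0x18,0x14,0x11] = 9a 2c 93 35 93

#0 dst[0x11+5] := {0xc7,0x32,0xd8,0xe2,0xb2}
#1 dst[0x18+2] := {0x93,0x2c}
#2 dst[0x10+7] := {0x9a,0x93,0x2c,0x12,0x35,0x3f,0x46}
query mem[0x10]=0x9a, mem[0x19]=0x2c, mem[0x18]=0x93, mem[0x14]=0x35, mem[0x11]=0x93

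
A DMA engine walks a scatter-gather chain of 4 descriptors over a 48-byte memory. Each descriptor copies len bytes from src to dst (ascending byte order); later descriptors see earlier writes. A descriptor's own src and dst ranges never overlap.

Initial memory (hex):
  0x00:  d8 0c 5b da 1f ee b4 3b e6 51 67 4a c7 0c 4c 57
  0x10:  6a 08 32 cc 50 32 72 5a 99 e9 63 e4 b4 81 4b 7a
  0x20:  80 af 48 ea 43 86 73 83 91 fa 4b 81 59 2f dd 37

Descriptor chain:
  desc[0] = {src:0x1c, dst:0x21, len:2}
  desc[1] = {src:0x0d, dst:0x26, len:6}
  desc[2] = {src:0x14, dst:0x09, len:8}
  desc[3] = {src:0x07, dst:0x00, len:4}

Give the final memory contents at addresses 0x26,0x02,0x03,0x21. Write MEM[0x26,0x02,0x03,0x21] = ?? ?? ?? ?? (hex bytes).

MEM[0x26,0x02,0x03,0x21] = 0c 50 32 b4

  after D0: wrote 2B at 0x21 = b481
  after D1: wrote 6B at 0x26 = 0c4c576a0832
  after D2: wrote 8B at 0x09 = 5032725a99e963e4
  after D3: wrote 4B at 0x00 = 3be65032
query mem[0x26]=0x0c, mem[0x02]=0x50, mem[0x03]=0x32, mem[0x21]=0xb4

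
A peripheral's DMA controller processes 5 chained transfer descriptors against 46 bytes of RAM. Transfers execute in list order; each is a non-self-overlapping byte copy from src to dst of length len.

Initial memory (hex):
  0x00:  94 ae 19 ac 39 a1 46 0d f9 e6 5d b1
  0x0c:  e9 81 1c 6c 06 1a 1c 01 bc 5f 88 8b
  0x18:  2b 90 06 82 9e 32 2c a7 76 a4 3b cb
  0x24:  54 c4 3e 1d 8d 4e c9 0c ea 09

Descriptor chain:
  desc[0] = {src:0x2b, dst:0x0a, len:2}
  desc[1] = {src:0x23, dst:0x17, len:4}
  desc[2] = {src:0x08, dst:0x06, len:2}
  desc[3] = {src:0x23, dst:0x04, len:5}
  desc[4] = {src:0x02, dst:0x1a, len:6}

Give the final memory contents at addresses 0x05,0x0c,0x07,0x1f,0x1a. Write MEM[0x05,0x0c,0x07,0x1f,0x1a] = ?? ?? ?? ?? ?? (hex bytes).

MEM[0x05,0x0c,0x07,0x1f,0x1a] = 54 e9 3e 3e 19

[0] 0x2b->0x0a len=2 : 0c ea
[1] 0x23->0x17 len=4 : cb 54 c4 3e
[2] 0x08->0x06 len=2 : f9 e6
[3] 0x23->0x04 len=5 : cb 54 c4 3e 1d
[4] 0x02->0x1a len=6 : 19 ac cb 54 c4 3e
query mem[0x05]=0x54, mem[0x0c]=0xe9, mem[0x07]=0x3e, mem[0x1f]=0x3e, mem[0x1a]=0x19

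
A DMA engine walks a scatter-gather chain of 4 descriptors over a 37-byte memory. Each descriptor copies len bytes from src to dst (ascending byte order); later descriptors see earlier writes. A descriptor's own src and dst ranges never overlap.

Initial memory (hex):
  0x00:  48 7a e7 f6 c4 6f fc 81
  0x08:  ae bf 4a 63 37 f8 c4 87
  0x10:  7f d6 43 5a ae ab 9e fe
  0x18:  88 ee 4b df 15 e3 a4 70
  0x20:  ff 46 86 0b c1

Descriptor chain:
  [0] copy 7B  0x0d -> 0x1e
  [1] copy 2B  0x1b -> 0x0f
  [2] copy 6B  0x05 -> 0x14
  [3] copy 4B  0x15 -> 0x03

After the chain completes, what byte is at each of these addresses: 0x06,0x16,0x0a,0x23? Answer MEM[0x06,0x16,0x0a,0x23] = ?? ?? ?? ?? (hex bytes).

D0: mem[0x1e..0x24] <- [f8 c4 87 7f d6 43 5a]
D1: mem[0x0f..0x10] <- [df 15]
D2: mem[0x14..0x19] <- [6f fc 81 ae bf 4a]
D3: mem[0x03..0x06] <- [fc 81 ae bf]
query mem[0x06]=0xbf, mem[0x16]=0x81, mem[0x0a]=0x4a, mem[0x23]=0x43

MEM[0x06,0x16,0x0a,0x23] = bf 81 4a 43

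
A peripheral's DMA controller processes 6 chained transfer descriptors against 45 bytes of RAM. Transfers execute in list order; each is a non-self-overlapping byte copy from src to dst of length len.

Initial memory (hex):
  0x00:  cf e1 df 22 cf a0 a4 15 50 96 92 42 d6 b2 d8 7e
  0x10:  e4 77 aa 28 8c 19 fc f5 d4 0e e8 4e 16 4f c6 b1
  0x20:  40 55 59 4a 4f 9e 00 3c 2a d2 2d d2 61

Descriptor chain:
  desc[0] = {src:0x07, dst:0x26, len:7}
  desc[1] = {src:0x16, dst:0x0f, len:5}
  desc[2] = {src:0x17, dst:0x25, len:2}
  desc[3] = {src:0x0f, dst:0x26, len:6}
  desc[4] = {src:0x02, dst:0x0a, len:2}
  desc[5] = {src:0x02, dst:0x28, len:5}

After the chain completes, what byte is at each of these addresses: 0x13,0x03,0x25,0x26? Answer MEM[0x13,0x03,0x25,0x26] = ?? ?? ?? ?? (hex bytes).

[0] 0x07->0x26 len=7 : 15 50 96 92 42 d6 b2
[1] 0x16->0x0f len=5 : fc f5 d4 0e e8
[2] 0x17->0x25 len=2 : f5 d4
[3] 0x0f->0x26 len=6 : fc f5 d4 0e e8 8c
[4] 0x02->0x0a len=2 : df 22
[5] 0x02->0x28 len=5 : df 22 cf a0 a4
query mem[0x13]=0xe8, mem[0x03]=0x22, mem[0x25]=0xf5, mem[0x26]=0xfc

MEM[0x13,0x03,0x25,0x26] = e8 22 f5 fc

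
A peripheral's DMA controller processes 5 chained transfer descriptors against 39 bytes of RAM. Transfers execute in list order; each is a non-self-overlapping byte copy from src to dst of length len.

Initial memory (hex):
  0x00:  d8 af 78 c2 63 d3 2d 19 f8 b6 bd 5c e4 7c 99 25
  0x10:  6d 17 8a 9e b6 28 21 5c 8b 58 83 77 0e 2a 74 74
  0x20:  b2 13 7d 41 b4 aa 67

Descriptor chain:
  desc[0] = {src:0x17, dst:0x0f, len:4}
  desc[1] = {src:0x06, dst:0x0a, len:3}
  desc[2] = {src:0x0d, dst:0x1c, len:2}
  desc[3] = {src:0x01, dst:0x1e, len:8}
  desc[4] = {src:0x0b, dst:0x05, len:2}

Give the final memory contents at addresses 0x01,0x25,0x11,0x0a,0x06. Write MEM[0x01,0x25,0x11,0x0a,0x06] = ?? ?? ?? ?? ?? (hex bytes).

MEM[0x01,0x25,0x11,0x0a,0x06] = af f8 58 2d f8

D0: mem[0x0f..0x12] <- [5c 8b 58 83]
D1: mem[0x0a..0x0c] <- [2d 19 f8]
D2: mem[0x1c..0x1d] <- [7c 99]
D3: mem[0x1e..0x25] <- [af 78 c2 63 d3 2d 19 f8]
D4: mem[0x05..0x06] <- [19 f8]
query mem[0x01]=0xaf, mem[0x25]=0xf8, mem[0x11]=0x58, mem[0x0a]=0x2d, mem[0x06]=0xf8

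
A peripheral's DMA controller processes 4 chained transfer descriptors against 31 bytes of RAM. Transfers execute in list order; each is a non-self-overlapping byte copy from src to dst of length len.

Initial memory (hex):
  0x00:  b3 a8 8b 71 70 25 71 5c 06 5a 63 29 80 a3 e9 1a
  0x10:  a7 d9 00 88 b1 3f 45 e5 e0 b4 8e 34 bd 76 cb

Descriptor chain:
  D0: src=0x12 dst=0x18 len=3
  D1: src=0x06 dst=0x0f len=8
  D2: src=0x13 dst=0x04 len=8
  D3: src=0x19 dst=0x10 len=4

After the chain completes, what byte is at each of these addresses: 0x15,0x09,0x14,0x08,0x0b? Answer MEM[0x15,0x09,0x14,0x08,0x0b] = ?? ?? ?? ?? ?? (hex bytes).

#0 dst[0x18+3] := {0x00,0x88,0xb1}
#1 dst[0x0f+8] := {0x71,0x5c,0x06,0x5a,0x63,0x29,0x80,0xa3}
#2 dst[0x04+8] := {0x63,0x29,0x80,0xa3,0xe5,0x00,0x88,0xb1}
#3 dst[0x10+4] := {0x88,0xb1,0x34,0xbd}
query mem[0x15]=0x80, mem[0x09]=0x00, mem[0x14]=0x29, mem[0x08]=0xe5, mem[0x0b]=0xb1

MEM[0x15,0x09,0x14,0x08,0x0b] = 80 00 29 e5 b1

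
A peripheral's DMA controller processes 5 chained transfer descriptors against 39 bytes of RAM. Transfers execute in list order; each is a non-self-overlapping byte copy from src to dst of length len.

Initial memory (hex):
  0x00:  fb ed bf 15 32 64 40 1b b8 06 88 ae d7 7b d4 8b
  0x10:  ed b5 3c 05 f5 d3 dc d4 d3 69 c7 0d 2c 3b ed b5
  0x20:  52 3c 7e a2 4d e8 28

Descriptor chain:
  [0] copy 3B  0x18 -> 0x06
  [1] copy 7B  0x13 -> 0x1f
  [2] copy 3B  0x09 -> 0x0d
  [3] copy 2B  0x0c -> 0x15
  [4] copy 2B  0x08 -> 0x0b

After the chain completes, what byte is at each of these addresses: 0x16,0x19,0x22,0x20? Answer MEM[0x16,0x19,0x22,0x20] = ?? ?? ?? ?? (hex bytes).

#0 dst[0x06+3] := {0xd3,0x69,0xc7}
#1 dst[0x1f+7] := {0x05,0xf5,0xd3,0xdc,0xd4,0xd3,0x69}
#2 dst[0x0d+3] := {0x06,0x88,0xae}
#3 dst[0x15+2] := {0xd7,0x06}
#4 dst[0x0b+2] := {0xc7,0x06}
query mem[0x16]=0x06, mem[0x19]=0x69, mem[0x22]=0xdc, mem[0x20]=0xf5

MEM[0x16,0x19,0x22,0x20] = 06 69 dc f5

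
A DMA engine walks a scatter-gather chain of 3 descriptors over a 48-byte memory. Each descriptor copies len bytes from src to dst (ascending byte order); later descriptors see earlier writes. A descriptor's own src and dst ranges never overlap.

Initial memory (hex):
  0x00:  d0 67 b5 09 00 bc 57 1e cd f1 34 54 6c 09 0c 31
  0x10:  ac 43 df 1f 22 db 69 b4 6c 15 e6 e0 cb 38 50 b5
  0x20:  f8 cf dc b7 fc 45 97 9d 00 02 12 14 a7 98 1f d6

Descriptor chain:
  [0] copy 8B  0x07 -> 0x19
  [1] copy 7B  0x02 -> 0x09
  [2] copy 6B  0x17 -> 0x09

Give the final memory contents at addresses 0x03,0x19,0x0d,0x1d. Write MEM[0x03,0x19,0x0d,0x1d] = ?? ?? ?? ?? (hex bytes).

D0: mem[0x19..0x20] <- [1e cd f1 34 54 6c 09 0c]
D1: mem[0x09..0x0f] <- [b5 09 00 bc 57 1e cd]
D2: mem[0x09..0x0e] <- [b4 6c 1e cd f1 34]
query mem[0x03]=0x09, mem[0x19]=0x1e, mem[0x0d]=0xf1, mem[0x1d]=0x54

MEM[0x03,0x19,0x0d,0x1d] = 09 1e f1 54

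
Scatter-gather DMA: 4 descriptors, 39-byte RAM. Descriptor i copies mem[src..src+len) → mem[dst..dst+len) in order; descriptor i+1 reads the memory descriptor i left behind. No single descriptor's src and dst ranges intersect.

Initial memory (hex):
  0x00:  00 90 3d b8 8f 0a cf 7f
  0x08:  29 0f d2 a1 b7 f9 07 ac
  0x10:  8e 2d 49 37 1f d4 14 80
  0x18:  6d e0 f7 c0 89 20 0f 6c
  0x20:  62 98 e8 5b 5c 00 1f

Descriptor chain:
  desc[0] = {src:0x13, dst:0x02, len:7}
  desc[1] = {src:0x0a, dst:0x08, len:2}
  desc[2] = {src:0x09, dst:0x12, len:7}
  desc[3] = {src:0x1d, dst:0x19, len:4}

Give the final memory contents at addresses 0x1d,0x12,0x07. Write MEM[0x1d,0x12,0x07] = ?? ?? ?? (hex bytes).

#0 dst[0x02+7] := {0x37,0x1f,0xd4,0x14,0x80,0x6d,0xe0}
#1 dst[0x08+2] := {0xd2,0xa1}
#2 dst[0x12+7] := {0xa1,0xd2,0xa1,0xb7,0xf9,0x07,0xac}
#3 dst[0x19+4] := {0x20,0x0f,0x6c,0x62}
query mem[0x1d]=0x20, mem[0x12]=0xa1, mem[0x07]=0x6d

MEM[0x1d,0x12,0x07] = 20 a1 6d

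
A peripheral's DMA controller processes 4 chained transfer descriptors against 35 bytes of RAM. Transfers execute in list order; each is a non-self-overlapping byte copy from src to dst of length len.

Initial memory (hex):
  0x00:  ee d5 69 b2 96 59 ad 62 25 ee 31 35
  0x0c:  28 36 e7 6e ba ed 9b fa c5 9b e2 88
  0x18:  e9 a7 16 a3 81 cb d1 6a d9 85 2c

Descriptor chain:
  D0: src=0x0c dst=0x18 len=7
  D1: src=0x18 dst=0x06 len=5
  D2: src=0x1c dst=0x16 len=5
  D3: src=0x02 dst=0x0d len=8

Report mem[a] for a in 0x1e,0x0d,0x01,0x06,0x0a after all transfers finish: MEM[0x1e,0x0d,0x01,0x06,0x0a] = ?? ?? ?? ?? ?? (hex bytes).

MEM[0x1e,0x0d,0x01,0x06,0x0a] = 9b 69 d5 28 ba

#0 dst[0x18+7] := {0x28,0x36,0xe7,0x6e,0xba,0xed,0x9b}
#1 dst[0x06+5] := {0x28,0x36,0xe7,0x6e,0xba}
#2 dst[0x16+5] := {0xba,0xed,0x9b,0x6a,0xd9}
#3 dst[0x0d+8] := {0x69,0xb2,0x96,0x59,0x28,0x36,0xe7,0x6e}
query mem[0x1e]=0x9b, mem[0x0d]=0x69, mem[0x01]=0xd5, mem[0x06]=0x28, mem[0x0a]=0xba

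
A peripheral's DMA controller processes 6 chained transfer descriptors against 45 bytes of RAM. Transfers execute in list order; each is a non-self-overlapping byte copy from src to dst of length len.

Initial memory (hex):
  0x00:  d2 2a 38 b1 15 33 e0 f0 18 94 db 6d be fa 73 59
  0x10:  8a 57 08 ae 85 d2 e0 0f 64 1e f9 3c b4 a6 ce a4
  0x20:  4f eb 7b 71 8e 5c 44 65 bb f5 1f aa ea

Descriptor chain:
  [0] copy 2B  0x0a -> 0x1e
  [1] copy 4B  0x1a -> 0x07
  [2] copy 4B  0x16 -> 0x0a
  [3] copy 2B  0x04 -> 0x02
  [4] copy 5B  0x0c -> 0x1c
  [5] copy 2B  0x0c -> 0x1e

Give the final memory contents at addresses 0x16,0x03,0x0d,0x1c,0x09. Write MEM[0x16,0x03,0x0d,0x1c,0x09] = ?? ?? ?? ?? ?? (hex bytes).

MEM[0x16,0x03,0x0d,0x1c,0x09] = e0 33 1e 64 b4

  after D0: wrote 2B at 0x1e = db6d
  after D1: wrote 4B at 0x07 = f93cb4a6
  after D2: wrote 4B at 0x0a = e00f641e
  after D3: wrote 2B at 0x02 = 1533
  after D4: wrote 5B at 0x1c = 641e73598a
  after D5: wrote 2B at 0x1e = 641e
query mem[0x16]=0xe0, mem[0x03]=0x33, mem[0x0d]=0x1e, mem[0x1c]=0x64, mem[0x09]=0xb4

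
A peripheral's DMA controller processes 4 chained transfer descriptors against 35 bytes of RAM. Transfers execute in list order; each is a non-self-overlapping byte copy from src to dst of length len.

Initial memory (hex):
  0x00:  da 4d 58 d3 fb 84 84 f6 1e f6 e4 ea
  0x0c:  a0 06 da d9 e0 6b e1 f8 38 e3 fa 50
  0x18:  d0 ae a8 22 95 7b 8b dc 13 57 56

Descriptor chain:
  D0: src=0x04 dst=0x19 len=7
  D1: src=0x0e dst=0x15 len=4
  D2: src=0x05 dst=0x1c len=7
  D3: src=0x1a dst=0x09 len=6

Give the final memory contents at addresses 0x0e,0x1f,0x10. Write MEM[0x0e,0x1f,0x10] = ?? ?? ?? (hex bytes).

MEM[0x0e,0x1f,0x10] = 1e 1e e0

  after D0: wrote 7B at 0x19 = fb8484f61ef6e4
  after D1: wrote 4B at 0x15 = dad9e06b
  after D2: wrote 7B at 0x1c = 8484f61ef6e4ea
  after D3: wrote 6B at 0x09 = 84848484f61e
query mem[0x0e]=0x1e, mem[0x1f]=0x1e, mem[0x10]=0xe0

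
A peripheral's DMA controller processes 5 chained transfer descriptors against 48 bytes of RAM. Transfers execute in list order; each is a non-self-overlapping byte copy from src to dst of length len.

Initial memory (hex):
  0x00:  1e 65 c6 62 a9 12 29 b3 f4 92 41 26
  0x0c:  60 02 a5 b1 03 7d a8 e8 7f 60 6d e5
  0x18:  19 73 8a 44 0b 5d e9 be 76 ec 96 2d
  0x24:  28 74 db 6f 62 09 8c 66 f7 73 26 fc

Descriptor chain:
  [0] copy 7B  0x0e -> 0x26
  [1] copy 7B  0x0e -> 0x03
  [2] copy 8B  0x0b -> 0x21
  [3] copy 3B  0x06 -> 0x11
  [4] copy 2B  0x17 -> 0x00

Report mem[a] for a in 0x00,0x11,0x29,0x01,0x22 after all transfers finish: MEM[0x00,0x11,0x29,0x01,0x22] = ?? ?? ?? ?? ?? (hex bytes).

MEM[0x00,0x11,0x29,0x01,0x22] = e5 7d 7d 19 60

D0: mem[0x26..0x2c] <- [a5 b1 03 7d a8 e8 7f]
D1: mem[0x03..0x09] <- [a5 b1 03 7d a8 e8 7f]
D2: mem[0x21..0x28] <- [26 60 02 a5 b1 03 7d a8]
D3: mem[0x11..0x13] <- [7d a8 e8]
D4: mem[0x00..0x01] <- [e5 19]
query mem[0x00]=0xe5, mem[0x11]=0x7d, mem[0x29]=0x7d, mem[0x01]=0x19, mem[0x22]=0x60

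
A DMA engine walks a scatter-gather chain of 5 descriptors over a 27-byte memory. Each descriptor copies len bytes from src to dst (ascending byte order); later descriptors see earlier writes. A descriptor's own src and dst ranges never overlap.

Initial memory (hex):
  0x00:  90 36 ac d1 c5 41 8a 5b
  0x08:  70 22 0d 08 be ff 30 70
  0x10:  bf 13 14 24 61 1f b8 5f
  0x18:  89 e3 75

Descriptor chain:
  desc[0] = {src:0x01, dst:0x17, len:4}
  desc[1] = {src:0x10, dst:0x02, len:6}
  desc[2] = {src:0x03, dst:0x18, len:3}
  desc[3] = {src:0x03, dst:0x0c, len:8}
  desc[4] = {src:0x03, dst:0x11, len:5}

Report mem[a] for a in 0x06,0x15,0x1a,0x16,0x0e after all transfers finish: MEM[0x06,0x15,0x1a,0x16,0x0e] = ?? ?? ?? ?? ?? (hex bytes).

MEM[0x06,0x15,0x1a,0x16,0x0e] = 61 1f 24 b8 24

[0] 0x01->0x17 len=4 : 36 ac d1 c5
[1] 0x10->0x02 len=6 : bf 13 14 24 61 1f
[2] 0x03->0x18 len=3 : 13 14 24
[3] 0x03->0x0c len=8 : 13 14 24 61 1f 70 22 0d
[4] 0x03->0x11 len=5 : 13 14 24 61 1f
query mem[0x06]=0x61, mem[0x15]=0x1f, mem[0x1a]=0x24, mem[0x16]=0xb8, mem[0x0e]=0x24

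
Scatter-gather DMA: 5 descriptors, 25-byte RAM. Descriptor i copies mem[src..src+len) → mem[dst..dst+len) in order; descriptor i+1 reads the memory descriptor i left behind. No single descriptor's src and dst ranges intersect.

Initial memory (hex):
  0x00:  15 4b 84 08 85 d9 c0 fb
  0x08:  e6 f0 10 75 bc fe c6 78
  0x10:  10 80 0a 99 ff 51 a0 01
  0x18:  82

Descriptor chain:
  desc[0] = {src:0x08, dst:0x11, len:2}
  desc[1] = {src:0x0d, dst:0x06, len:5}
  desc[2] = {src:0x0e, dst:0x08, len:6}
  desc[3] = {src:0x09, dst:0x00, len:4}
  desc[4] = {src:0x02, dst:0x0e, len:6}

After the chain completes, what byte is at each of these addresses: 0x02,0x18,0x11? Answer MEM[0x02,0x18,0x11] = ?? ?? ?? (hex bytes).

MEM[0x02,0x18,0x11] = e6 82 d9

D0: mem[0x11..0x12] <- [e6 f0]
D1: mem[0x06..0x0a] <- [fe c6 78 10 e6]
D2: mem[0x08..0x0d] <- [c6 78 10 e6 f0 99]
D3: mem[0x00..0x03] <- [78 10 e6 f0]
D4: mem[0x0e..0x13] <- [e6 f0 85 d9 fe c6]
query mem[0x02]=0xe6, mem[0x18]=0x82, mem[0x11]=0xd9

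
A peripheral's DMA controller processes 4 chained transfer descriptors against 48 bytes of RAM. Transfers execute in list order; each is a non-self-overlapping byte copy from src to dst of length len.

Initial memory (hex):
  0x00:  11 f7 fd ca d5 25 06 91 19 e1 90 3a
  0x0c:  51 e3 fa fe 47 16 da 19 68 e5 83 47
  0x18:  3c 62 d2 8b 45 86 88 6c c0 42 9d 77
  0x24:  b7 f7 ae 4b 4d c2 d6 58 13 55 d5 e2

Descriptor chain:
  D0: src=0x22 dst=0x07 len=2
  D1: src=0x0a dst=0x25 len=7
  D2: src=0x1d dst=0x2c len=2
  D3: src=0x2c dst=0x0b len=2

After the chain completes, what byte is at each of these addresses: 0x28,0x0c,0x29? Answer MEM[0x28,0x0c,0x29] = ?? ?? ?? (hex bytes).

MEM[0x28,0x0c,0x29] = e3 88 fa

D0: mem[0x07..0x08] <- [9d 77]
D1: mem[0x25..0x2b] <- [90 3a 51 e3 fa fe 47]
D2: mem[0x2c..0x2d] <- [86 88]
D3: mem[0x0b..0x0c] <- [86 88]
query mem[0x28]=0xe3, mem[0x0c]=0x88, mem[0x29]=0xfa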